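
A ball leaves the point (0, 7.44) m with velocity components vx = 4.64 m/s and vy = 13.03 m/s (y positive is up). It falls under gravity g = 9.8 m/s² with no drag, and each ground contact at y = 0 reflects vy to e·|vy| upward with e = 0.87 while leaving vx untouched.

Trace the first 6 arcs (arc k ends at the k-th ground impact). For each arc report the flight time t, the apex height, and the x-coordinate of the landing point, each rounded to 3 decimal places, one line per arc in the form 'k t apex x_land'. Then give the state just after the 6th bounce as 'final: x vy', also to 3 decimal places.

Arc 1: start y=7.440, vy=13.030 → t=3.142, apex=16.102, x_land=14.581, impact vy=-17.765
  bounce: vy ← 0.87·17.765 = 15.456
Arc 2: start y=0.000, vy=15.456 → t=3.154, apex=12.188, x_land=29.216, impact vy=-15.456
  bounce: vy ← 0.87·15.456 = 13.447
Arc 3: start y=0.000, vy=13.447 → t=2.744, apex=9.225, x_land=41.949, impact vy=-13.447
  bounce: vy ← 0.87·13.447 = 11.698
Arc 4: start y=0.000, vy=11.698 → t=2.387, apex=6.982, x_land=53.027, impact vy=-11.698
  bounce: vy ← 0.87·11.698 = 10.178
Arc 5: start y=0.000, vy=10.178 → t=2.077, apex=5.285, x_land=62.665, impact vy=-10.178
  bounce: vy ← 0.87·10.178 = 8.855
Arc 6: start y=0.000, vy=8.855 → t=1.807, apex=4.000, x_land=71.049, impact vy=-8.855
  bounce: vy ← 0.87·8.855 = 7.703

1 3.142 16.102 14.581
2 3.154 12.188 29.216
3 2.744 9.225 41.949
4 2.387 6.982 53.027
5 2.077 5.285 62.665
6 1.807 4.000 71.049
final: 71.049 7.703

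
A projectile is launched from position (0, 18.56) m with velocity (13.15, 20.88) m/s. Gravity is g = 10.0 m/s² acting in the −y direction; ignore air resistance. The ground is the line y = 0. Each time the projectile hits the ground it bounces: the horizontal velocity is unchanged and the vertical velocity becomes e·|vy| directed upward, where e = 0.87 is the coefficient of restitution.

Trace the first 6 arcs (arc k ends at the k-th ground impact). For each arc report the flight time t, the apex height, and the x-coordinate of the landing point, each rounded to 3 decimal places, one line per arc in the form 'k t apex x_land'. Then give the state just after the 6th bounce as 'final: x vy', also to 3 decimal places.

Arc 1: start y=18.560, vy=20.880 → t=4.929, apex=40.359, x_land=64.817, impact vy=-28.411
  bounce: vy ← 0.87·28.411 = 24.717
Arc 2: start y=0.000, vy=24.717 → t=4.943, apex=30.548, x_land=129.824, impact vy=-24.717
  bounce: vy ← 0.87·24.717 = 21.504
Arc 3: start y=0.000, vy=21.504 → t=4.301, apex=23.121, x_land=186.380, impact vy=-21.504
  bounce: vy ← 0.87·21.504 = 18.709
Arc 4: start y=0.000, vy=18.709 → t=3.742, apex=17.501, x_land=235.584, impact vy=-18.709
  bounce: vy ← 0.87·18.709 = 16.276
Arc 5: start y=0.000, vy=16.276 → t=3.255, apex=13.246, x_land=278.391, impact vy=-16.276
  bounce: vy ← 0.87·16.276 = 14.161
Arc 6: start y=0.000, vy=14.161 → t=2.832, apex=10.026, x_land=315.633, impact vy=-14.161
  bounce: vy ← 0.87·14.161 = 12.320

1 4.929 40.359 64.817
2 4.943 30.548 129.824
3 4.301 23.121 186.380
4 3.742 17.501 235.584
5 3.255 13.246 278.391
6 2.832 10.026 315.633
final: 315.633 12.320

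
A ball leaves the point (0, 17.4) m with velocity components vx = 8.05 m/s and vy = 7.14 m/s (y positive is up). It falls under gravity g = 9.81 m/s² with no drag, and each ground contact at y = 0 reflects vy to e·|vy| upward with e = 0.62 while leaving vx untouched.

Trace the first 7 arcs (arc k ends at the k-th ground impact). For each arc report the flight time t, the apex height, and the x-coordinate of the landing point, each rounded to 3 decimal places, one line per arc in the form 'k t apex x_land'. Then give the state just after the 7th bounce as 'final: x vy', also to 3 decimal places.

1 2.747 19.998 22.114
2 2.504 7.687 42.269
3 1.552 2.955 54.766
4 0.962 1.136 62.513
5 0.597 0.437 67.317
6 0.370 0.168 70.295
7 0.229 0.065 72.142
final: 72.142 0.698

Arc 1: start y=17.400, vy=7.140 → t=2.747, apex=19.998, x_land=22.114, impact vy=-19.808
  bounce: vy ← 0.62·19.808 = 12.281
Arc 2: start y=0.000, vy=12.281 → t=2.504, apex=7.687, x_land=42.269, impact vy=-12.281
  bounce: vy ← 0.62·12.281 = 7.614
Arc 3: start y=0.000, vy=7.614 → t=1.552, apex=2.955, x_land=54.766, impact vy=-7.614
  bounce: vy ← 0.62·7.614 = 4.721
Arc 4: start y=0.000, vy=4.721 → t=0.962, apex=1.136, x_land=62.513, impact vy=-4.721
  bounce: vy ← 0.62·4.721 = 2.927
Arc 5: start y=0.000, vy=2.927 → t=0.597, apex=0.437, x_land=67.317, impact vy=-2.927
  bounce: vy ← 0.62·2.927 = 1.815
Arc 6: start y=0.000, vy=1.815 → t=0.370, apex=0.168, x_land=70.295, impact vy=-1.815
  bounce: vy ← 0.62·1.815 = 1.125
Arc 7: start y=0.000, vy=1.125 → t=0.229, apex=0.065, x_land=72.142, impact vy=-1.125
  bounce: vy ← 0.62·1.125 = 0.698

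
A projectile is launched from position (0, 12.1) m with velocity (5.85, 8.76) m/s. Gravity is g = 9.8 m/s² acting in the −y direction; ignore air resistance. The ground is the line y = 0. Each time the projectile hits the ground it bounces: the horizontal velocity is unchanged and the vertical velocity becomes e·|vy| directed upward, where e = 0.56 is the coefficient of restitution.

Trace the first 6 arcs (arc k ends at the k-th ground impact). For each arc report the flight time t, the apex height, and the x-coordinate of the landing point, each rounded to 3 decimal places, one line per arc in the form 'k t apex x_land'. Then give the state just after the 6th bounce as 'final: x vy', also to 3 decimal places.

1 2.702 16.015 15.805
2 2.025 5.022 27.650
3 1.134 1.575 34.284
4 0.635 0.494 37.998
5 0.356 0.155 40.079
6 0.199 0.049 41.243
final: 41.243 0.546

Arc 1: start y=12.100, vy=8.760 → t=2.702, apex=16.015, x_land=15.805, impact vy=-17.717
  bounce: vy ← 0.56·17.717 = 9.922
Arc 2: start y=0.000, vy=9.922 → t=2.025, apex=5.022, x_land=27.650, impact vy=-9.922
  bounce: vy ← 0.56·9.922 = 5.556
Arc 3: start y=0.000, vy=5.556 → t=1.134, apex=1.575, x_land=34.284, impact vy=-5.556
  bounce: vy ← 0.56·5.556 = 3.111
Arc 4: start y=0.000, vy=3.111 → t=0.635, apex=0.494, x_land=37.998, impact vy=-3.111
  bounce: vy ← 0.56·3.111 = 1.742
Arc 5: start y=0.000, vy=1.742 → t=0.356, apex=0.155, x_land=40.079, impact vy=-1.742
  bounce: vy ← 0.56·1.742 = 0.976
Arc 6: start y=0.000, vy=0.976 → t=0.199, apex=0.049, x_land=41.243, impact vy=-0.976
  bounce: vy ← 0.56·0.976 = 0.546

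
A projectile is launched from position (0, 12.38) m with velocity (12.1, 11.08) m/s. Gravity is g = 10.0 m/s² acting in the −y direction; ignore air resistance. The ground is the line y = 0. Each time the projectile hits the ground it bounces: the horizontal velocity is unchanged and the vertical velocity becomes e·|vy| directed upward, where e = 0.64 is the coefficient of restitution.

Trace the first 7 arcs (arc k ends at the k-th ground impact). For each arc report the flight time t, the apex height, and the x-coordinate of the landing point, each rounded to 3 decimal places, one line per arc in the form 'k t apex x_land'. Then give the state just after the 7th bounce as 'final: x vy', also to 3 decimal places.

1 3.032 18.518 36.693
2 2.463 7.585 66.500
3 1.577 3.107 85.576
4 1.009 1.273 97.785
5 0.646 0.521 105.598
6 0.413 0.214 110.599
7 0.264 0.087 113.799
final: 113.799 0.846

Arc 1: start y=12.380, vy=11.080 → t=3.032, apex=18.518, x_land=36.693, impact vy=-19.245
  bounce: vy ← 0.64·19.245 = 12.317
Arc 2: start y=0.000, vy=12.317 → t=2.463, apex=7.585, x_land=66.500, impact vy=-12.317
  bounce: vy ← 0.64·12.317 = 7.883
Arc 3: start y=0.000, vy=7.883 → t=1.577, apex=3.107, x_land=85.576, impact vy=-7.883
  bounce: vy ← 0.64·7.883 = 5.045
Arc 4: start y=0.000, vy=5.045 → t=1.009, apex=1.273, x_land=97.785, impact vy=-5.045
  bounce: vy ← 0.64·5.045 = 3.229
Arc 5: start y=0.000, vy=3.229 → t=0.646, apex=0.521, x_land=105.598, impact vy=-3.229
  bounce: vy ← 0.64·3.229 = 2.066
Arc 6: start y=0.000, vy=2.066 → t=0.413, apex=0.214, x_land=110.599, impact vy=-2.066
  bounce: vy ← 0.64·2.066 = 1.322
Arc 7: start y=0.000, vy=1.322 → t=0.264, apex=0.087, x_land=113.799, impact vy=-1.322
  bounce: vy ← 0.64·1.322 = 0.846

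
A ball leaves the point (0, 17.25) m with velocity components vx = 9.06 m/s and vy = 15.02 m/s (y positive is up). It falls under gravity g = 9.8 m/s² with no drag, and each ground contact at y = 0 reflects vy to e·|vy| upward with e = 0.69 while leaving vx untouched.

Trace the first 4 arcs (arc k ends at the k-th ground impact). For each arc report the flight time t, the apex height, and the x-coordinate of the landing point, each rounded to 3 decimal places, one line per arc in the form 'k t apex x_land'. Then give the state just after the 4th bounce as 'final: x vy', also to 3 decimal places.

Arc 1: start y=17.250, vy=15.020 → t=3.955, apex=28.760, x_land=35.835, impact vy=-23.742
  bounce: vy ← 0.69·23.742 = 16.382
Arc 2: start y=0.000, vy=16.382 → t=3.343, apex=13.693, x_land=66.126, impact vy=-16.382
  bounce: vy ← 0.69·16.382 = 11.304
Arc 3: start y=0.000, vy=11.304 → t=2.307, apex=6.519, x_land=87.026, impact vy=-11.304
  bounce: vy ← 0.69·11.304 = 7.800
Arc 4: start y=0.000, vy=7.800 → t=1.592, apex=3.104, x_land=101.448, impact vy=-7.800
  bounce: vy ← 0.69·7.800 = 5.382

1 3.955 28.760 35.835
2 3.343 13.693 66.126
3 2.307 6.519 87.026
4 1.592 3.104 101.448
final: 101.448 5.382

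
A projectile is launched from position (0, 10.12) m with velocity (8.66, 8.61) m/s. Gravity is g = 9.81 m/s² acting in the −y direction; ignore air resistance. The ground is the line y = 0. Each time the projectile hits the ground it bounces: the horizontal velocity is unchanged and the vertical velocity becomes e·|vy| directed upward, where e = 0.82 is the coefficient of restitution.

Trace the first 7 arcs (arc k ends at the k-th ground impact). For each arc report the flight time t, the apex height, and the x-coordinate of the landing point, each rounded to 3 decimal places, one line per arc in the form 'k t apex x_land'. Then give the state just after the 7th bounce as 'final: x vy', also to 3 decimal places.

1 2.561 13.898 22.178
2 2.761 9.345 46.085
3 2.264 6.284 65.689
4 1.856 4.225 81.764
5 1.522 2.841 94.945
6 1.248 1.910 105.754
7 1.023 1.284 114.617
final: 114.617 4.117

Arc 1: start y=10.120, vy=8.610 → t=2.561, apex=13.898, x_land=22.178, impact vy=-16.513
  bounce: vy ← 0.82·16.513 = 13.541
Arc 2: start y=0.000, vy=13.541 → t=2.761, apex=9.345, x_land=46.085, impact vy=-13.541
  bounce: vy ← 0.82·13.541 = 11.103
Arc 3: start y=0.000, vy=11.103 → t=2.264, apex=6.284, x_land=65.689, impact vy=-11.103
  bounce: vy ← 0.82·11.103 = 9.105
Arc 4: start y=0.000, vy=9.105 → t=1.856, apex=4.225, x_land=81.764, impact vy=-9.105
  bounce: vy ← 0.82·9.105 = 7.466
Arc 5: start y=0.000, vy=7.466 → t=1.522, apex=2.841, x_land=94.945, impact vy=-7.466
  bounce: vy ← 0.82·7.466 = 6.122
Arc 6: start y=0.000, vy=6.122 → t=1.248, apex=1.910, x_land=105.754, impact vy=-6.122
  bounce: vy ← 0.82·6.122 = 5.020
Arc 7: start y=0.000, vy=5.020 → t=1.023, apex=1.284, x_land=114.617, impact vy=-5.020
  bounce: vy ← 0.82·5.020 = 4.117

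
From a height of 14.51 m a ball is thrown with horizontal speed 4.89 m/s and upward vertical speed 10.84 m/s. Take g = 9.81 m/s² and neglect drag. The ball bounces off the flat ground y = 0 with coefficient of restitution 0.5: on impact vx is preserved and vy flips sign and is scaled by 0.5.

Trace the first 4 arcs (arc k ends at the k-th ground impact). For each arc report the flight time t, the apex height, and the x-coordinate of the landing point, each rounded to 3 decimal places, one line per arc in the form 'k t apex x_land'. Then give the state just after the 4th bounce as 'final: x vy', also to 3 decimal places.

Arc 1: start y=14.510, vy=10.840 → t=3.149, apex=20.499, x_land=15.400, impact vy=-20.055
  bounce: vy ← 0.5·20.055 = 10.027
Arc 2: start y=0.000, vy=10.027 → t=2.044, apex=5.125, x_land=25.397, impact vy=-10.027
  bounce: vy ← 0.5·10.027 = 5.014
Arc 3: start y=0.000, vy=5.014 → t=1.022, apex=1.281, x_land=30.395, impact vy=-5.014
  bounce: vy ← 0.5·5.014 = 2.507
Arc 4: start y=0.000, vy=2.507 → t=0.511, apex=0.320, x_land=32.894, impact vy=-2.507
  bounce: vy ← 0.5·2.507 = 1.253

1 3.149 20.499 15.400
2 2.044 5.125 25.397
3 1.022 1.281 30.395
4 0.511 0.320 32.894
final: 32.894 1.253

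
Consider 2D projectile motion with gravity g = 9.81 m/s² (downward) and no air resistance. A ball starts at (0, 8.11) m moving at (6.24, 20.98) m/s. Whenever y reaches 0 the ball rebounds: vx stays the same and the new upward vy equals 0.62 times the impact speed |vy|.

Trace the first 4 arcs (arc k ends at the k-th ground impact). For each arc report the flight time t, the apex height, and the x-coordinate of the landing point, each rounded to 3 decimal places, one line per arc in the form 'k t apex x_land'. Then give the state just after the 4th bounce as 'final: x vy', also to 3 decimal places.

Arc 1: start y=8.110, vy=20.980 → t=4.634, apex=30.544, x_land=28.917, impact vy=-24.480
  bounce: vy ← 0.62·24.480 = 15.178
Arc 2: start y=0.000, vy=15.178 → t=3.094, apex=11.741, x_land=48.225, impact vy=-15.178
  bounce: vy ← 0.62·15.178 = 9.410
Arc 3: start y=0.000, vy=9.410 → t=1.918, apex=4.513, x_land=60.197, impact vy=-9.410
  bounce: vy ← 0.62·9.410 = 5.834
Arc 4: start y=0.000, vy=5.834 → t=1.189, apex=1.735, x_land=67.619, impact vy=-5.834
  bounce: vy ← 0.62·5.834 = 3.617

1 4.634 30.544 28.917
2 3.094 11.741 48.225
3 1.918 4.513 60.197
4 1.189 1.735 67.619
final: 67.619 3.617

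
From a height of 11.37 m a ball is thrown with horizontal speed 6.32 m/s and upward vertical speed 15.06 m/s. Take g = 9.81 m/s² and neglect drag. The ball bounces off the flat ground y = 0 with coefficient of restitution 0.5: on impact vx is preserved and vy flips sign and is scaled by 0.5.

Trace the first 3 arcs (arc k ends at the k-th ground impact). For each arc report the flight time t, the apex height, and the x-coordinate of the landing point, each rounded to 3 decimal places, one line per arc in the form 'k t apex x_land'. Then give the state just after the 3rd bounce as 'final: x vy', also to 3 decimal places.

Arc 1: start y=11.370, vy=15.060 → t=3.697, apex=22.930, x_land=23.367, impact vy=-21.210
  bounce: vy ← 0.5·21.210 = 10.605
Arc 2: start y=0.000, vy=10.605 → t=2.162, apex=5.732, x_land=37.032, impact vy=-10.605
  bounce: vy ← 0.5·10.605 = 5.303
Arc 3: start y=0.000, vy=5.303 → t=1.081, apex=1.433, x_land=43.864, impact vy=-5.303
  bounce: vy ← 0.5·5.303 = 2.651

1 3.697 22.930 23.367
2 2.162 5.732 37.032
3 1.081 1.433 43.864
final: 43.864 2.651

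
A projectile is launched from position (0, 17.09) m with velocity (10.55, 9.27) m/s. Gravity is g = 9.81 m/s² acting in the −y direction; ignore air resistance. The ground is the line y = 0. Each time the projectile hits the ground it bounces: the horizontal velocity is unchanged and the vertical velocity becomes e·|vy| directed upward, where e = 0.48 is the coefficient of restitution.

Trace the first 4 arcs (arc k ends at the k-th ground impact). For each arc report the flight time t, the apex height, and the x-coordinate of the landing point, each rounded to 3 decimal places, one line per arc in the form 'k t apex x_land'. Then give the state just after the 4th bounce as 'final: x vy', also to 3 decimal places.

Arc 1: start y=17.090, vy=9.270 → t=3.037, apex=21.470, x_land=32.042, impact vy=-20.524
  bounce: vy ← 0.48·20.524 = 9.852
Arc 2: start y=0.000, vy=9.852 → t=2.008, apex=4.947, x_land=53.231, impact vy=-9.852
  bounce: vy ← 0.48·9.852 = 4.729
Arc 3: start y=0.000, vy=4.729 → t=0.964, apex=1.140, x_land=63.402, impact vy=-4.729
  bounce: vy ← 0.48·4.729 = 2.270
Arc 4: start y=0.000, vy=2.270 → t=0.463, apex=0.263, x_land=68.284, impact vy=-2.270
  bounce: vy ← 0.48·2.270 = 1.090

1 3.037 21.470 32.042
2 2.008 4.947 53.231
3 0.964 1.140 63.402
4 0.463 0.263 68.284
final: 68.284 1.090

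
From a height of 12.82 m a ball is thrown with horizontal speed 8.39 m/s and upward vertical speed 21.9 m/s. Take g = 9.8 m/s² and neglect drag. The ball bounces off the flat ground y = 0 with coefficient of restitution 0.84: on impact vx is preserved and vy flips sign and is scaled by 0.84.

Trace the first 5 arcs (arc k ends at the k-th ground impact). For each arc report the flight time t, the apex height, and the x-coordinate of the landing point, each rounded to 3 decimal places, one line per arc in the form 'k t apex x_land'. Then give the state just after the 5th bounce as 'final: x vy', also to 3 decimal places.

1 4.993 37.290 41.894
2 4.635 26.312 80.778
3 3.893 18.566 113.440
4 3.270 13.100 140.877
5 2.747 9.243 163.923
final: 163.923 11.306

Arc 1: start y=12.820, vy=21.900 → t=4.993, apex=37.290, x_land=41.894, impact vy=-27.035
  bounce: vy ← 0.84·27.035 = 22.709
Arc 2: start y=0.000, vy=22.709 → t=4.635, apex=26.312, x_land=80.778, impact vy=-22.709
  bounce: vy ← 0.84·22.709 = 19.076
Arc 3: start y=0.000, vy=19.076 → t=3.893, apex=18.566, x_land=113.440, impact vy=-19.076
  bounce: vy ← 0.84·19.076 = 16.024
Arc 4: start y=0.000, vy=16.024 → t=3.270, apex=13.100, x_land=140.877, impact vy=-16.024
  bounce: vy ← 0.84·16.024 = 13.460
Arc 5: start y=0.000, vy=13.460 → t=2.747, apex=9.243, x_land=163.923, impact vy=-13.460
  bounce: vy ← 0.84·13.460 = 11.306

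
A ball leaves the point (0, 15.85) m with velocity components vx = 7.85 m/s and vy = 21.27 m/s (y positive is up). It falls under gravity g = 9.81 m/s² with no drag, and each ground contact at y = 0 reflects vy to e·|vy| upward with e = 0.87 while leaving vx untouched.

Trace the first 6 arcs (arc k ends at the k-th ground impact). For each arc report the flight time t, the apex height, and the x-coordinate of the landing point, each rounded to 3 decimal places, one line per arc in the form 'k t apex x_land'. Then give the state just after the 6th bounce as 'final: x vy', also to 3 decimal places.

Arc 1: start y=15.850, vy=21.270 → t=4.985, apex=38.909, x_land=39.130, impact vy=-27.630
  bounce: vy ← 0.87·27.630 = 24.038
Arc 2: start y=0.000, vy=24.038 → t=4.901, apex=29.450, x_land=77.600, impact vy=-24.038
  bounce: vy ← 0.87·24.038 = 20.913
Arc 3: start y=0.000, vy=20.913 → t=4.264, apex=22.291, x_land=111.069, impact vy=-20.913
  bounce: vy ← 0.87·20.913 = 18.194
Arc 4: start y=0.000, vy=18.194 → t=3.709, apex=16.872, x_land=140.187, impact vy=-18.194
  bounce: vy ← 0.87·18.194 = 15.829
Arc 5: start y=0.000, vy=15.829 → t=3.227, apex=12.770, x_land=165.519, impact vy=-15.829
  bounce: vy ← 0.87·15.829 = 13.771
Arc 6: start y=0.000, vy=13.771 → t=2.808, apex=9.666, x_land=187.559, impact vy=-13.771
  bounce: vy ← 0.87·13.771 = 11.981

1 4.985 38.909 39.130
2 4.901 29.450 77.600
3 4.264 22.291 111.069
4 3.709 16.872 140.187
5 3.227 12.770 165.519
6 2.808 9.666 187.559
final: 187.559 11.981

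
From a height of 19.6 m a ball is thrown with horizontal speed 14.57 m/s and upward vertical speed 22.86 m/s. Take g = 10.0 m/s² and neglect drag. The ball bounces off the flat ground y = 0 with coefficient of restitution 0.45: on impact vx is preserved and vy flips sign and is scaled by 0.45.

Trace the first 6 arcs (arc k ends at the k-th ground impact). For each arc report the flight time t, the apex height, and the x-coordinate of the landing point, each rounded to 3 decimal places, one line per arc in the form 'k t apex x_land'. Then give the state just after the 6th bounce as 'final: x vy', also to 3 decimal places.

1 5.310 45.729 77.370
2 2.722 9.260 117.026
3 1.225 1.875 134.871
4 0.551 0.380 142.902
5 0.248 0.077 146.515
6 0.112 0.016 148.142
final: 148.142 0.251

Arc 1: start y=19.600, vy=22.860 → t=5.310, apex=45.729, x_land=77.370, impact vy=-30.242
  bounce: vy ← 0.45·30.242 = 13.609
Arc 2: start y=0.000, vy=13.609 → t=2.722, apex=9.260, x_land=117.026, impact vy=-13.609
  bounce: vy ← 0.45·13.609 = 6.124
Arc 3: start y=0.000, vy=6.124 → t=1.225, apex=1.875, x_land=134.871, impact vy=-6.124
  bounce: vy ← 0.45·6.124 = 2.756
Arc 4: start y=0.000, vy=2.756 → t=0.551, apex=0.380, x_land=142.902, impact vy=-2.756
  bounce: vy ← 0.45·2.756 = 1.240
Arc 5: start y=0.000, vy=1.240 → t=0.248, apex=0.077, x_land=146.515, impact vy=-1.240
  bounce: vy ← 0.45·1.240 = 0.558
Arc 6: start y=0.000, vy=0.558 → t=0.112, apex=0.016, x_land=148.142, impact vy=-0.558
  bounce: vy ← 0.45·0.558 = 0.251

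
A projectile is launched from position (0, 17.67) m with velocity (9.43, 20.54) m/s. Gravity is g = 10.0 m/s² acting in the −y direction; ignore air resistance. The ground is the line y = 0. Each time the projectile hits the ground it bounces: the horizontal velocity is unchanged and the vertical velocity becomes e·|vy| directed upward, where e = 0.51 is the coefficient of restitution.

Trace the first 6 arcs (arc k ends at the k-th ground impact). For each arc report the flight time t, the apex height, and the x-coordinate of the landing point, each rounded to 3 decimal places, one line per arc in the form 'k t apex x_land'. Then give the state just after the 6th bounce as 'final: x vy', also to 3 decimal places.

Arc 1: start y=17.670, vy=20.540 → t=4.838, apex=38.765, x_land=45.626, impact vy=-27.844
  bounce: vy ← 0.51·27.844 = 14.200
Arc 2: start y=0.000, vy=14.200 → t=2.840, apex=10.083, x_land=72.408, impact vy=-14.200
  bounce: vy ← 0.51·14.200 = 7.242
Arc 3: start y=0.000, vy=7.242 → t=1.448, apex=2.623, x_land=86.067, impact vy=-7.242
  bounce: vy ← 0.51·7.242 = 3.694
Arc 4: start y=0.000, vy=3.694 → t=0.739, apex=0.682, x_land=93.033, impact vy=-3.694
  bounce: vy ← 0.51·3.694 = 1.884
Arc 5: start y=0.000, vy=1.884 → t=0.377, apex=0.177, x_land=96.586, impact vy=-1.884
  bounce: vy ← 0.51·1.884 = 0.961
Arc 6: start y=0.000, vy=0.961 → t=0.192, apex=0.046, x_land=98.398, impact vy=-0.961
  bounce: vy ← 0.51·0.961 = 0.490

1 4.838 38.765 45.626
2 2.840 10.083 72.408
3 1.448 2.623 86.067
4 0.739 0.682 93.033
5 0.377 0.177 96.586
6 0.192 0.046 98.398
final: 98.398 0.490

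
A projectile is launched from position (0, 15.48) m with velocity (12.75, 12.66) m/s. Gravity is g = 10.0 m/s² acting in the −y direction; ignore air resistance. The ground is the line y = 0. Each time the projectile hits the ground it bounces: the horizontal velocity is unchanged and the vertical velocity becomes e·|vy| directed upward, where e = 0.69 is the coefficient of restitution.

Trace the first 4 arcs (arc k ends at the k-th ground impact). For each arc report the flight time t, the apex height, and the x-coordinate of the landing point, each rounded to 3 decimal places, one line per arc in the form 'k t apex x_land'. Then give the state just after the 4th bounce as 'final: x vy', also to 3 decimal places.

Arc 1: start y=15.480, vy=12.660 → t=3.434, apex=23.494, x_land=43.779, impact vy=-21.677
  bounce: vy ← 0.69·21.677 = 14.957
Arc 2: start y=0.000, vy=14.957 → t=2.991, apex=11.185, x_land=81.919, impact vy=-14.957
  bounce: vy ← 0.69·14.957 = 10.320
Arc 3: start y=0.000, vy=10.320 → t=2.064, apex=5.325, x_land=108.236, impact vy=-10.320
  bounce: vy ← 0.69·10.320 = 7.121
Arc 4: start y=0.000, vy=7.121 → t=1.424, apex=2.535, x_land=126.394, impact vy=-7.121
  bounce: vy ← 0.69·7.121 = 4.913

1 3.434 23.494 43.779
2 2.991 11.185 81.919
3 2.064 5.325 108.236
4 1.424 2.535 126.394
final: 126.394 4.913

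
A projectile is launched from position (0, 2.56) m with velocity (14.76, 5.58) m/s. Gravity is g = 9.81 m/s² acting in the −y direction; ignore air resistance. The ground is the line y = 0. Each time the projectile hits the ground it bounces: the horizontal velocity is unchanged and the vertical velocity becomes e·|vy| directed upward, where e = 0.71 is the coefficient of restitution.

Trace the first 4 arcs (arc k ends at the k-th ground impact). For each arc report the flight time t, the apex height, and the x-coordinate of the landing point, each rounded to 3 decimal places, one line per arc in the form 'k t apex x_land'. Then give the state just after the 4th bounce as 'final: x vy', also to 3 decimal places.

Arc 1: start y=2.560, vy=5.580 → t=1.488, apex=4.147, x_land=21.967, impact vy=-9.020
  bounce: vy ← 0.71·9.020 = 6.404
Arc 2: start y=0.000, vy=6.404 → t=1.306, apex=2.090, x_land=41.239, impact vy=-6.404
  bounce: vy ← 0.71·6.404 = 4.547
Arc 3: start y=0.000, vy=4.547 → t=0.927, apex=1.054, x_land=54.922, impact vy=-4.547
  bounce: vy ← 0.71·4.547 = 3.228
Arc 4: start y=0.000, vy=3.228 → t=0.658, apex=0.531, x_land=64.637, impact vy=-3.228
  bounce: vy ← 0.71·3.228 = 2.292

1 1.488 4.147 21.967
2 1.306 2.090 41.239
3 0.927 1.054 54.922
4 0.658 0.531 64.637
final: 64.637 2.292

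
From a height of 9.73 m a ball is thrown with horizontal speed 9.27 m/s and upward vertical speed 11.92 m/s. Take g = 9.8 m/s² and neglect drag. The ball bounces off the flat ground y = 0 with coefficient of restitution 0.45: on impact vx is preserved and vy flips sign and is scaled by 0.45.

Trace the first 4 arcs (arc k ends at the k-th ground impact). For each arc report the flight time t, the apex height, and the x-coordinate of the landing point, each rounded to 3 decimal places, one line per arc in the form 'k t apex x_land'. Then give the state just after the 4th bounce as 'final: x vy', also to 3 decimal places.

1 3.078 16.979 28.531
2 1.675 3.438 44.062
3 0.754 0.696 51.051
4 0.339 0.141 54.195
final: 54.195 0.748

Arc 1: start y=9.730, vy=11.920 → t=3.078, apex=16.979, x_land=28.531, impact vy=-18.243
  bounce: vy ← 0.45·18.243 = 8.209
Arc 2: start y=0.000, vy=8.209 → t=1.675, apex=3.438, x_land=44.062, impact vy=-8.209
  bounce: vy ← 0.45·8.209 = 3.694
Arc 3: start y=0.000, vy=3.694 → t=0.754, apex=0.696, x_land=51.051, impact vy=-3.694
  bounce: vy ← 0.45·3.694 = 1.662
Arc 4: start y=0.000, vy=1.662 → t=0.339, apex=0.141, x_land=54.195, impact vy=-1.662
  bounce: vy ← 0.45·1.662 = 0.748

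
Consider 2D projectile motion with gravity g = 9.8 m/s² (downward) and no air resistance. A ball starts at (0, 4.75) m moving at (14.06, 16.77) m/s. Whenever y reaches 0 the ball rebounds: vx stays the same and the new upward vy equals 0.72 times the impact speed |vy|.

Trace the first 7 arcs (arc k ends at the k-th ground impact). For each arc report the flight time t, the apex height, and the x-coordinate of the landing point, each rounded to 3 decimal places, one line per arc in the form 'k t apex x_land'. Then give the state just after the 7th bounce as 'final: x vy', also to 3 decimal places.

Arc 1: start y=4.750, vy=16.770 → t=3.685, apex=19.099, x_land=51.818, impact vy=-19.348
  bounce: vy ← 0.72·19.348 = 13.930
Arc 2: start y=0.000, vy=13.930 → t=2.843, apex=9.901, x_land=91.789, impact vy=-13.930
  bounce: vy ← 0.72·13.930 = 10.030
Arc 3: start y=0.000, vy=10.030 → t=2.047, apex=5.133, x_land=120.569, impact vy=-10.030
  bounce: vy ← 0.72·10.030 = 7.221
Arc 4: start y=0.000, vy=7.221 → t=1.474, apex=2.661, x_land=141.290, impact vy=-7.221
  bounce: vy ← 0.72·7.221 = 5.199
Arc 5: start y=0.000, vy=5.199 → t=1.061, apex=1.379, x_land=156.209, impact vy=-5.199
  bounce: vy ← 0.72·5.199 = 3.744
Arc 6: start y=0.000, vy=3.744 → t=0.764, apex=0.715, x_land=166.951, impact vy=-3.744
  bounce: vy ← 0.72·3.744 = 2.695
Arc 7: start y=0.000, vy=2.695 → t=0.550, apex=0.371, x_land=174.685, impact vy=-2.695
  bounce: vy ← 0.72·2.695 = 1.941

1 3.685 19.099 51.818
2 2.843 9.901 91.789
3 2.047 5.133 120.569
4 1.474 2.661 141.290
5 1.061 1.379 156.209
6 0.764 0.715 166.951
7 0.550 0.371 174.685
final: 174.685 1.941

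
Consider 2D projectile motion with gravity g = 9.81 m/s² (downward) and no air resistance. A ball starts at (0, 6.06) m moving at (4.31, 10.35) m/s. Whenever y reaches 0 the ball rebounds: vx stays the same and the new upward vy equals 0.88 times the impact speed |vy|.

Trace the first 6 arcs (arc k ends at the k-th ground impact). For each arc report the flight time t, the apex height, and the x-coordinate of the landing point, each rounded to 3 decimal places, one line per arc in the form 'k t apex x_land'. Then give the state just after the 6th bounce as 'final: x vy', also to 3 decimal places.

1 2.588 11.520 11.152
2 2.697 8.921 22.777
3 2.374 6.908 33.007
4 2.089 5.350 42.010
5 1.838 4.143 49.932
6 1.618 3.208 56.903
final: 56.903 6.982

Arc 1: start y=6.060, vy=10.350 → t=2.588, apex=11.520, x_land=11.152, impact vy=-15.034
  bounce: vy ← 0.88·15.034 = 13.230
Arc 2: start y=0.000, vy=13.230 → t=2.697, apex=8.921, x_land=22.777, impact vy=-13.230
  bounce: vy ← 0.88·13.230 = 11.642
Arc 3: start y=0.000, vy=11.642 → t=2.374, apex=6.908, x_land=33.007, impact vy=-11.642
  bounce: vy ← 0.88·11.642 = 10.245
Arc 4: start y=0.000, vy=10.245 → t=2.089, apex=5.350, x_land=42.010, impact vy=-10.245
  bounce: vy ← 0.88·10.245 = 9.016
Arc 5: start y=0.000, vy=9.016 → t=1.838, apex=4.143, x_land=49.932, impact vy=-9.016
  bounce: vy ← 0.88·9.016 = 7.934
Arc 6: start y=0.000, vy=7.934 → t=1.618, apex=3.208, x_land=56.903, impact vy=-7.934
  bounce: vy ← 0.88·7.934 = 6.982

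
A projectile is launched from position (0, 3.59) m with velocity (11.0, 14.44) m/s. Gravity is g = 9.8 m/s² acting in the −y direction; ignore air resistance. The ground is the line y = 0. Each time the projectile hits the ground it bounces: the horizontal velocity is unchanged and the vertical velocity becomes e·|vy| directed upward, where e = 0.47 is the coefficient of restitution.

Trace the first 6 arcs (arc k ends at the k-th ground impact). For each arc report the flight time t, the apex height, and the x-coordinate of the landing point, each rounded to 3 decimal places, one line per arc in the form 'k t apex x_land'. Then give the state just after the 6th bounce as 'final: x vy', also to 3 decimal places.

1 3.178 14.228 34.953
2 1.602 3.143 52.572
3 0.753 0.694 60.854
4 0.354 0.153 64.746
5 0.166 0.034 66.575
6 0.078 0.007 67.435
final: 67.435 0.180

Arc 1: start y=3.590, vy=14.440 → t=3.178, apex=14.228, x_land=34.953, impact vy=-16.700
  bounce: vy ← 0.47·16.700 = 7.849
Arc 2: start y=0.000, vy=7.849 → t=1.602, apex=3.143, x_land=52.572, impact vy=-7.849
  bounce: vy ← 0.47·7.849 = 3.689
Arc 3: start y=0.000, vy=3.689 → t=0.753, apex=0.694, x_land=60.854, impact vy=-3.689
  bounce: vy ← 0.47·3.689 = 1.734
Arc 4: start y=0.000, vy=1.734 → t=0.354, apex=0.153, x_land=64.746, impact vy=-1.734
  bounce: vy ← 0.47·1.734 = 0.815
Arc 5: start y=0.000, vy=0.815 → t=0.166, apex=0.034, x_land=66.575, impact vy=-0.815
  bounce: vy ← 0.47·0.815 = 0.383
Arc 6: start y=0.000, vy=0.383 → t=0.078, apex=0.007, x_land=67.435, impact vy=-0.383
  bounce: vy ← 0.47·0.383 = 0.180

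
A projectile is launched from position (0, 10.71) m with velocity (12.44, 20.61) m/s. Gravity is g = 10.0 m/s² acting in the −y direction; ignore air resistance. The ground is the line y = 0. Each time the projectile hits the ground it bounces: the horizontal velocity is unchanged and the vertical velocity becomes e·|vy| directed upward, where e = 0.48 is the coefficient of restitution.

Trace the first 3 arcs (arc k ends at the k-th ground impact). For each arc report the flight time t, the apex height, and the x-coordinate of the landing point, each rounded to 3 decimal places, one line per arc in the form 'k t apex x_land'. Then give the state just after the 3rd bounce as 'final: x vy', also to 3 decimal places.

1 4.589 31.949 57.085
2 2.427 7.361 87.272
3 1.165 1.696 101.763
final: 101.763 2.796

Arc 1: start y=10.710, vy=20.610 → t=4.589, apex=31.949, x_land=57.085, impact vy=-25.278
  bounce: vy ← 0.48·25.278 = 12.133
Arc 2: start y=0.000, vy=12.133 → t=2.427, apex=7.361, x_land=87.272, impact vy=-12.133
  bounce: vy ← 0.48·12.133 = 5.824
Arc 3: start y=0.000, vy=5.824 → t=1.165, apex=1.696, x_land=101.763, impact vy=-5.824
  bounce: vy ← 0.48·5.824 = 2.796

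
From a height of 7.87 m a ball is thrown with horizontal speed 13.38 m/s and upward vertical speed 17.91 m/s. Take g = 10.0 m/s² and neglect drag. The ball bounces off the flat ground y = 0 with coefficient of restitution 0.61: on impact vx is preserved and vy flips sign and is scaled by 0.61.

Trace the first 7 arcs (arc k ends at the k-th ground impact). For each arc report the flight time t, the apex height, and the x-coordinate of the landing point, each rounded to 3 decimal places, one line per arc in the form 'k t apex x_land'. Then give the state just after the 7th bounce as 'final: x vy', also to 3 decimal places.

1 3.978 23.908 53.222
2 2.668 8.896 88.917
3 1.627 3.310 110.690
4 0.993 1.232 123.973
5 0.606 0.458 132.075
6 0.369 0.171 137.017
7 0.225 0.063 140.032
final: 140.032 0.687

Arc 1: start y=7.870, vy=17.910 → t=3.978, apex=23.908, x_land=53.222, impact vy=-21.867
  bounce: vy ← 0.61·21.867 = 13.339
Arc 2: start y=0.000, vy=13.339 → t=2.668, apex=8.896, x_land=88.917, impact vy=-13.339
  bounce: vy ← 0.61·13.339 = 8.137
Arc 3: start y=0.000, vy=8.137 → t=1.627, apex=3.310, x_land=110.690, impact vy=-8.137
  bounce: vy ← 0.61·8.137 = 4.963
Arc 4: start y=0.000, vy=4.963 → t=0.993, apex=1.232, x_land=123.973, impact vy=-4.963
  bounce: vy ← 0.61·4.963 = 3.028
Arc 5: start y=0.000, vy=3.028 → t=0.606, apex=0.458, x_land=132.075, impact vy=-3.028
  bounce: vy ← 0.61·3.028 = 1.847
Arc 6: start y=0.000, vy=1.847 → t=0.369, apex=0.171, x_land=137.017, impact vy=-1.847
  bounce: vy ← 0.61·1.847 = 1.127
Arc 7: start y=0.000, vy=1.127 → t=0.225, apex=0.063, x_land=140.032, impact vy=-1.127
  bounce: vy ← 0.61·1.127 = 0.687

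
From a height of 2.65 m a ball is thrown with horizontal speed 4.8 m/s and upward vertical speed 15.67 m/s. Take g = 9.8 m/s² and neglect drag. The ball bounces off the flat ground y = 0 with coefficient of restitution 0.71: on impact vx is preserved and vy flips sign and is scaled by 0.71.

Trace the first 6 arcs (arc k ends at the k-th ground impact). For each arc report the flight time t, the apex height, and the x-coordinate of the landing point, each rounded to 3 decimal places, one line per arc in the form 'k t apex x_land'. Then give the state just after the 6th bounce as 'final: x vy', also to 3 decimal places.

1 3.359 15.178 16.123
2 2.499 7.651 28.119
3 1.774 3.857 36.636
4 1.260 1.944 42.684
5 0.894 0.980 46.977
6 0.635 0.494 50.025
final: 50.025 2.209

Arc 1: start y=2.650, vy=15.670 → t=3.359, apex=15.178, x_land=16.123, impact vy=-17.248
  bounce: vy ← 0.71·17.248 = 12.246
Arc 2: start y=0.000, vy=12.246 → t=2.499, apex=7.651, x_land=28.119, impact vy=-12.246
  bounce: vy ← 0.71·12.246 = 8.695
Arc 3: start y=0.000, vy=8.695 → t=1.774, apex=3.857, x_land=36.636, impact vy=-8.695
  bounce: vy ← 0.71·8.695 = 6.173
Arc 4: start y=0.000, vy=6.173 → t=1.260, apex=1.944, x_land=42.684, impact vy=-6.173
  bounce: vy ← 0.71·6.173 = 4.383
Arc 5: start y=0.000, vy=4.383 → t=0.894, apex=0.980, x_land=46.977, impact vy=-4.383
  bounce: vy ← 0.71·4.383 = 3.112
Arc 6: start y=0.000, vy=3.112 → t=0.635, apex=0.494, x_land=50.025, impact vy=-3.112
  bounce: vy ← 0.71·3.112 = 2.209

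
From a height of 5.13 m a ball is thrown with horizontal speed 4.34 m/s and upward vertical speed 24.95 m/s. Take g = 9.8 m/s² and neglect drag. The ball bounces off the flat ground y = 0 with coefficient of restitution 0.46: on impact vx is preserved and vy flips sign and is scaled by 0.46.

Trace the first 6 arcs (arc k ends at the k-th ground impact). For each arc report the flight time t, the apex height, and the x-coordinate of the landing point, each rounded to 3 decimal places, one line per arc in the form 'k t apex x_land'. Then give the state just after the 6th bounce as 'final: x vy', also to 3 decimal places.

1 5.290 36.890 22.958
2 2.524 7.806 33.913
3 1.161 1.652 38.953
4 0.534 0.350 41.271
5 0.246 0.074 42.337
6 0.113 0.016 42.828
final: 42.828 0.255

Arc 1: start y=5.130, vy=24.950 → t=5.290, apex=36.890, x_land=22.958, impact vy=-26.890
  bounce: vy ← 0.46·26.890 = 12.369
Arc 2: start y=0.000, vy=12.369 → t=2.524, apex=7.806, x_land=33.913, impact vy=-12.369
  bounce: vy ← 0.46·12.369 = 5.690
Arc 3: start y=0.000, vy=5.690 → t=1.161, apex=1.652, x_land=38.953, impact vy=-5.690
  bounce: vy ← 0.46·5.690 = 2.617
Arc 4: start y=0.000, vy=2.617 → t=0.534, apex=0.350, x_land=41.271, impact vy=-2.617
  bounce: vy ← 0.46·2.617 = 1.204
Arc 5: start y=0.000, vy=1.204 → t=0.246, apex=0.074, x_land=42.337, impact vy=-1.204
  bounce: vy ← 0.46·1.204 = 0.554
Arc 6: start y=0.000, vy=0.554 → t=0.113, apex=0.016, x_land=42.828, impact vy=-0.554
  bounce: vy ← 0.46·0.554 = 0.255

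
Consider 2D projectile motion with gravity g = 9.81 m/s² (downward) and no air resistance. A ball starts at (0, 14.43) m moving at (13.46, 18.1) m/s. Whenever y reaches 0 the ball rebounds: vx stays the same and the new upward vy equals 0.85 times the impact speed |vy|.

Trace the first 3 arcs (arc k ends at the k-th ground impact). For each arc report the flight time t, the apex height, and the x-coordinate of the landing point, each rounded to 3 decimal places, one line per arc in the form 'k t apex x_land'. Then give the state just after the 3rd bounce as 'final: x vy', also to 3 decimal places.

Arc 1: start y=14.430, vy=18.100 → t=4.364, apex=31.128, x_land=58.742, impact vy=-24.713
  bounce: vy ← 0.85·24.713 = 21.006
Arc 2: start y=0.000, vy=21.006 → t=4.283, apex=22.490, x_land=116.385, impact vy=-21.006
  bounce: vy ← 0.85·21.006 = 17.855
Arc 3: start y=0.000, vy=17.855 → t=3.640, apex=16.249, x_land=165.382, impact vy=-17.855
  bounce: vy ← 0.85·17.855 = 15.177

1 4.364 31.128 58.742
2 4.283 22.490 116.385
3 3.640 16.249 165.382
final: 165.382 15.177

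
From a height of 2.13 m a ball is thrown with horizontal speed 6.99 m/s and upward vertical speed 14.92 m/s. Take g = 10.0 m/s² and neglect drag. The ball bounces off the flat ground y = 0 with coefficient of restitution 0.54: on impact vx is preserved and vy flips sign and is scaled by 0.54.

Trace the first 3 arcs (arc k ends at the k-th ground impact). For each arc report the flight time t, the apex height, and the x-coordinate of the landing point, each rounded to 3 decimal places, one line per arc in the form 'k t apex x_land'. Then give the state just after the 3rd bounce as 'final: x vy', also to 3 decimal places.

Arc 1: start y=2.130, vy=14.920 → t=3.121, apex=13.260, x_land=21.812, impact vy=-16.285
  bounce: vy ← 0.54·16.285 = 8.794
Arc 2: start y=0.000, vy=8.794 → t=1.759, apex=3.867, x_land=34.106, impact vy=-8.794
  bounce: vy ← 0.54·8.794 = 4.749
Arc 3: start y=0.000, vy=4.749 → t=0.950, apex=1.128, x_land=40.745, impact vy=-4.749
  bounce: vy ← 0.54·4.749 = 2.564

1 3.121 13.260 21.812
2 1.759 3.867 34.106
3 0.950 1.128 40.745
final: 40.745 2.564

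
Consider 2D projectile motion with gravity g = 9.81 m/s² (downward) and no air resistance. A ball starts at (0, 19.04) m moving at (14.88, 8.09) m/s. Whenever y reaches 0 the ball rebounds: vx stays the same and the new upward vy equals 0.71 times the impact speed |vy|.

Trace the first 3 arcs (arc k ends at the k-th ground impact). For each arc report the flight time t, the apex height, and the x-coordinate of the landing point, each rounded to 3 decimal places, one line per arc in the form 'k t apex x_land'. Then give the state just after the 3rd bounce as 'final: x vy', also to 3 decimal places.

Arc 1: start y=19.040, vy=8.090 → t=2.961, apex=22.376, x_land=44.052, impact vy=-20.953
  bounce: vy ← 0.71·20.953 = 14.876
Arc 2: start y=0.000, vy=14.876 → t=3.033, apex=11.280, x_land=89.182, impact vy=-14.876
  bounce: vy ← 0.71·14.876 = 10.562
Arc 3: start y=0.000, vy=10.562 → t=2.153, apex=5.686, x_land=121.224, impact vy=-10.562
  bounce: vy ← 0.71·10.562 = 7.499

1 2.961 22.376 44.052
2 3.033 11.280 89.182
3 2.153 5.686 121.224
final: 121.224 7.499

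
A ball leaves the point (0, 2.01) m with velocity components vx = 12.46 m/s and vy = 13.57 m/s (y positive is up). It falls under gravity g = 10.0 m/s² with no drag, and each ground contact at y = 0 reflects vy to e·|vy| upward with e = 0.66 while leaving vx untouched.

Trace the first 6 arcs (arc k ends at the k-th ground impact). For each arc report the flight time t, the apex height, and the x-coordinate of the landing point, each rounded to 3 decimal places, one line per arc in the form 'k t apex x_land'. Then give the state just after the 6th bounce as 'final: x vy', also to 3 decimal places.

Arc 1: start y=2.010, vy=13.570 → t=2.855, apex=11.217, x_land=35.571, impact vy=-14.978
  bounce: vy ← 0.66·14.978 = 9.886
Arc 2: start y=0.000, vy=9.886 → t=1.977, apex=4.886, x_land=60.206, impact vy=-9.886
  bounce: vy ← 0.66·9.886 = 6.524
Arc 3: start y=0.000, vy=6.524 → t=1.305, apex=2.128, x_land=76.465, impact vy=-6.524
  bounce: vy ← 0.66·6.524 = 4.306
Arc 4: start y=0.000, vy=4.306 → t=0.861, apex=0.927, x_land=87.196, impact vy=-4.306
  bounce: vy ← 0.66·4.306 = 2.842
Arc 5: start y=0.000, vy=2.842 → t=0.568, apex=0.404, x_land=94.278, impact vy=-2.842
  bounce: vy ← 0.66·2.842 = 1.876
Arc 6: start y=0.000, vy=1.876 → t=0.375, apex=0.176, x_land=98.953, impact vy=-1.876
  bounce: vy ← 0.66·1.876 = 1.238

1 2.855 11.217 35.571
2 1.977 4.886 60.206
3 1.305 2.128 76.465
4 0.861 0.927 87.196
5 0.568 0.404 94.278
6 0.375 0.176 98.953
final: 98.953 1.238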